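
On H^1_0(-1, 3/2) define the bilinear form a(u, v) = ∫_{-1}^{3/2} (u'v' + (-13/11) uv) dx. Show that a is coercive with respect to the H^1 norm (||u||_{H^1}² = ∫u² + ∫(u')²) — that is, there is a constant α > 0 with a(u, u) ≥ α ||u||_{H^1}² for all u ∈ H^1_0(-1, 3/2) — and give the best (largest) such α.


α = (-325 + 44*π^2)/(11*(25 + 4*π^2))

Coercivity of a(·,·) on H^1_0(-1, 3/2) means a(u, u) ≥ α ||u||_{H^1}² for every u ∈ H^1_0.
The interval has length L = 5/2, and Poincaré/coercivity depend only on L. Here a(u, u) = ∫(u')² + (-13/11)·∫u².
Here c = -13/11 < 0 with |c| < (π/L)² = 4*π^2/25, so coercivity still holds. The condition a(u,u) ≥ α||u||_{H^1}² reads (1−α)∫(u')² ≥ (α−c)∫u². Any admissible α is ≤ 1 (rapidly oscillating u have ∫u²/∫(u')² → 0), and α = 1 would force 0 ≥ (1−c)∫u², impossible since c < 1; so 1−α > 0. By the sharp Poincaré inequality on H^1_0 of an interval of length L, ∫(u')² ≥ (π/L)²∫u² with equality for the first sine mode sin(π(x−x₀)/L) (x₀ the left endpoint), so the inequality holds for all u iff (1−α)(π/L)² ≥ α − c, i.e. α ≤ ((π/L)² + c)/((π/L)² + 1) = (1 + c(L/π)²)/(1 + (L/π)²). (Direct route, valid since c ≤ 0: Poincaré gives c∫u² ≥ c(L/π)²∫(u')², so a(u,u) ≥ (1 + c(L/π)²)∫(u')², while ||u||_{H^1}² ≤ (1 + (L/π)²)∫(u')²; dividing yields the same α.) With (π/L)² = 4*π^2/25 and c = -13/11, the largest admissible constant is α = ((π/L)² + c)/((π/L)² + 1).
Simplifying, α = (-325 + 44*π^2)/(11*(25 + 4*π^2)).


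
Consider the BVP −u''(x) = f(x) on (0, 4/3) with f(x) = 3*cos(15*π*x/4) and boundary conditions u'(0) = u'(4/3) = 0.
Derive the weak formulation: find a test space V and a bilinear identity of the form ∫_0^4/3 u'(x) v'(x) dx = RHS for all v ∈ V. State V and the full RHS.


V = H^1(0, 4/3) (no boundary constraint on v; u is determined up to an additive constant); weak form: ∫_0^4/3 u'v' dx = ∫_0^4/3 (3*cos(15*π*x/4)) v dx for all v ∈ V.

Multiply both sides by a test function v and integrate from 0 to 4/3:
  ∫_0^4/3 −u''(x) v(x) dx = ∫_0^4/3 f(x) v(x) dx.
Integrate the LHS by parts once:
  ∫_0^4/3 −u'' v dx = −[u'(x) v(x)]_0^4/3 + ∫_0^4/3 u'(x) v'(x) dx.
Thus ∫_0^4/3 u'(x) v'(x) dx = ∫_0^4/3 f(x) v(x) dx + [u'(x) v(x)]_0^4/3.
Choose V so that boundary terms are either known or forced to vanish.
u has homogeneous Neumann: u'(0) = u'(4/3) = 0. So [u' v]_0^4/3 = 0·v(4/3) − 0·v(0) = 0 for any v; take V = H^1(0, 4/3).
Weak formulation: find u (satisfying any essential BC) such that ∫_0^4/3 u'(x) v'(x) dx = ∫_0^4/3 f v dx for all v ∈ V (homogeneous Neumann, so boundary terms vanish).
Substituting f(x) = 3*cos(15*π*x/4), the right-hand side is ∫_0^4/3 (3*cos(15*π*x/4)) v dx.
Compatibility check (pure Neumann): taking v ≡ 1 ∈ V gives 0 = ∫_0^4/3 f dx + (0) − (0), i.e. ∫_0^4/3 f dx must equal u'(0) − u'(4/3) = 0. Indeed ∫_0^4/3 (3*cos(15*π*x/4)) dx = 0, so the data are compatible. The solution is then unique only up to an additive constant (fix it e.g. by requiring ∫_0^4/3 u dx = 0).


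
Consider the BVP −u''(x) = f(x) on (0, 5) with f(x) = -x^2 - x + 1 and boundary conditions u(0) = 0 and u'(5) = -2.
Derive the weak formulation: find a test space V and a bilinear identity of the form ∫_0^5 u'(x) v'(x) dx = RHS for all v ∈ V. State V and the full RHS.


V = {v ∈ H^1(0, 5) : v(0) = 0} (test functions vanish at x = 0 where u is specified); weak form: ∫_0^5 u'v' dx = ∫_0^5 (-x^2 - x + 1) v dx − 2·v(5) for all v ∈ V.

Multiply both sides by a test function v and integrate from 0 to 5:
  ∫_0^5 −u''(x) v(x) dx = ∫_0^5 f(x) v(x) dx.
Integrate the LHS by parts once:
  ∫_0^5 −u'' v dx = −[u'(x) v(x)]_0^5 + ∫_0^5 u'(x) v'(x) dx.
Thus ∫_0^5 u'(x) v'(x) dx = ∫_0^5 f(x) v(x) dx + [u'(x) v(x)]_0^5.
Choose V so that boundary terms are either known or forced to vanish.
Mixed BC: u(0) = 0 (Dirichlet) and u'(5) = -2 (Neumann). Define V = {v ∈ H^1(0, 5) : v(0) = 0}. Then [u' v]_0^5 = u'(5)·v(5) − u'(0)·0 = − 2·v(5).
Weak formulation: find u (satisfying any essential BC) such that ∫_0^5 u'(x) v'(x) dx = ∫_0^5 f v dx − 2·v(5) for all v ∈ V (Dirichlet at 0 absorbed into V; Neumann datum at x = 5 contributes the boundary term).
Substituting f(x) = -x^2 - x + 1, the right-hand side is ∫_0^5 (-x^2 - x + 1) v dx − 2·v(5).


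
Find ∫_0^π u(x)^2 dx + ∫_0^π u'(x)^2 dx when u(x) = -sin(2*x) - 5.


||u||_{H^1(0,π)}^2 = 55*π/2

u'(x) = -2*cos(2*x).
Expand u² and (u')² and integrate term by term on (0, π), using: for integers n ≥ 1, ∫_0^π sin²(nx) dx = ∫_0^π cos²(nx) dx = π/2; for n ≠ n', ∫_0^π sin(nx)sin(n'x) dx = ∫_0^π cos(nx)cos(n'x) dx = 0; and by product-to-sum, ∫_0^π sin(nx)cos(n'x) dx = ½∫_0^π [sin((n+n')x) + sin((n−n')x)] dx, which is 0 when n+n' is even and 2n/(n²−n'²) when n+n' is odd (it need not vanish on (0, π)). For the constant mode: ∫_0^π 1 dx = π, ∫_0^π cos(nx) dx = 0, ∫_0^π sin(nx) dx = (1−(−1)^n)/n.
  u² squared terms: (-5)²·∫1 dx = 25·π = 25*π;  (-1)²·∫sin(2x)² dx = 1·π/2 = π/2.
  u² cross terms: 2·(-5)·(-1)·∫1·sin(2x) dx = 10·(0) = 0.
  So ∫_0^π u² dx = 25*π + π/2 + 0 = 51*π/2.
  (u')² squared terms: (-2)²·∫cos(2x)² dx = 4·π/2 = 2*π.
  So ∫_0^π (u')² dx = 2*π.
||u||_{H^1}^2 = (51*π/2) + (2*π) = 55*π/2.


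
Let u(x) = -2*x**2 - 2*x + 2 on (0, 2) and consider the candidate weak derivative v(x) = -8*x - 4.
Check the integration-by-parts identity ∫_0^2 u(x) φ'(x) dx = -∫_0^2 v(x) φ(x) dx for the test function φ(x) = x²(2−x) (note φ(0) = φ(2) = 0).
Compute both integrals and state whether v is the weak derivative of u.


LHS = 136/15, RHS = 272/15. No, v is not the weak derivative of u.

u(x) = -2*x**2 - 2*x + 2, classical derivative u'(x) = -4*x - 2.
φ(x) = x²(2−x), so φ'(x) = x*(4 - 3*x).
Note φ(0) = φ(2) = 0, so the boundary term u·φ vanishes.
LHS = ∫_0^2 u(x) φ'(x) dx = ∫_0^2 (6*x^4 - 2*x^3 - 14*x^2 + 8*x) dx. Term by term:
  ∫_0^2 6*x^4 dx = 192/5;  ∫_0^2 -2*x^3 dx = -8;  ∫_0^2 -14*x^2 dx = -112/3;
  ∫_0^2 8*x dx = 16.
Sum: 192/5 − 8 − 112/3 + 16 = 136/15.
So LHS = 136/15.
∫_0^2 v(x) φ(x) dx = ∫_0^2 (8*x^4 - 12*x^3 - 8*x^2) dx. Term by term:
  ∫_0^2 8*x^4 dx = 256/5;  ∫_0^2 -12*x^3 dx = -48;  ∫_0^2 -8*x^2 dx = -64/3.
Sum: 256/5 − 48 − 64/3 = -272/15.
So RHS = -∫_0^2 v(x) φ(x) dx = 272/15.
LHS − RHS = -136/15 ≠ 0, so the identity fails.
(For a valid weak derivative the identity must hold for EVERY test function, in particular this one. The failure shows v is NOT the weak derivative of u.)
Correct weak derivative would be u'(x) = -4*x - 2.


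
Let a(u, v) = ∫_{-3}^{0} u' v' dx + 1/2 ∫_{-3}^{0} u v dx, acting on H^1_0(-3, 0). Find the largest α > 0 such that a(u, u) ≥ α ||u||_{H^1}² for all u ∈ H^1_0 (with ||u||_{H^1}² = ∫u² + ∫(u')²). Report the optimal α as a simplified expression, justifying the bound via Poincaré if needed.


α = (9/2 + π^2)/(9 + π^2)

Coercivity of a(·,·) on H^1_0(-3, 0) means a(u, u) ≥ α ||u||_{H^1}² for every u ∈ H^1_0.
The interval has length L = 3, and Poincaré/coercivity depend only on L. Here a(u, u) = ∫(u')² + (1/2)·∫u².
Here 0 < c = 1/2 < 1. The condition a(u,u) ≥ α||u||_{H^1}² reads (1−α)∫(u')² ≥ (α−c)∫u². Any admissible α is ≤ 1 (rapidly oscillating u have ∫u²/∫(u')² → 0), and α = 1 would force 0 ≥ (1−c)∫u², impossible since c < 1; so 1−α > 0. By the sharp Poincaré inequality on H^1_0 of an interval of length L, ∫(u')² ≥ (π/L)²∫u² with equality for the first sine mode sin(π(x−x₀)/L) (x₀ the left endpoint), so the inequality holds for all u iff (1−α)(π/L)² ≥ α − c, i.e. α ≤ ((π/L)² + c)/((π/L)² + 1) = (1 + c(L/π)²)/(1 + (L/π)²). With (π/L)² = π^2/9 and c = 1/2, the largest admissible constant is α = ((π/L)² + c)/((π/L)² + 1).
Simplifying, α = (9/2 + π^2)/(9 + π^2).


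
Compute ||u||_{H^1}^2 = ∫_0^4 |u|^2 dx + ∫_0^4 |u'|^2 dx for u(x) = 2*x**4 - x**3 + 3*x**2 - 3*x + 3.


||u||_{H^1}^2 = 10817912/45

The H^1 norm (squared) on an interval (0, L) is
  ||u||_{H^1}^2 = ∫_0^L u(x)^2 dx + ∫_0^L u'(x)^2 dx.
Compute u'(x) = 8*x**3 - 3*x**2 + 6*x - 3.
Then u(x)^2 = 4*x**8 - 4*x**7 + 13*x**6 - 18*x**5 + 27*x**4 - 24*x**3 + 27*x**2 - 18*x + 9 and u'(x)^2 = 64*x**6 - 48*x**5 + 105*x**4 - 84*x**3 + 54*x**2 - 36*x + 9.
Integrate each monomial from 0 to 4 using ∫_0^4 c·x^n dx = c·4^(n+1)/(n+1):
  ∫_0^4 u(x)^2 dx = ∫_0^4 (4*x^8 - 4*x^7 + 13*x^6 - 18*x^5 + 27*x^4 - 24*x^3 + 27*x^2 - 18*x + 9) dx. Term by term:
    ∫_0^4 4*x^8 dx = 1048576/9;  ∫_0^4 -4*x^7 dx = -32768;  ∫_0^4 13*x^6 dx = 212992/7;
    ∫_0^4 -18*x^5 dx = -12288;  ∫_0^4 27*x^4 dx = 27648/5;  ∫_0^4 -24*x^3 dx = -1536;
    ∫_0^4 27*x^2 dx = 576;  ∫_0^4 -18*x dx = -144;  ∫_0^4 9 dx = 36.
  Sum: 1048576/9 − 32768 + 212992/7 − 12288 + 27648/5 − 1536 + 576 − 144 + 36 = 33497564/315.
  ∫_0^4 u'(x)^2 dx = ∫_0^4 (64*x^6 - 48*x^5 + 105*x^4 - 84*x^3 + 54*x^2 - 36*x + 9) dx. Term by term:
    ∫_0^4 64*x^6 dx = 1048576/7;  ∫_0^4 -48*x^5 dx = -32768;  ∫_0^4 105*x^4 dx = 21504;
    ∫_0^4 -84*x^3 dx = -5376;  ∫_0^4 54*x^2 dx = 1152;  ∫_0^4 -36*x dx = -288;
    ∫_0^4 9 dx = 36.
  Sum: 1048576/7 − 32768 + 21504 − 5376 + 1152 − 288 + 36 = 938396/7.
Adding: ||u||_{H^1}^2 = 33497564/315 + 938396/7 = 10817912/45.


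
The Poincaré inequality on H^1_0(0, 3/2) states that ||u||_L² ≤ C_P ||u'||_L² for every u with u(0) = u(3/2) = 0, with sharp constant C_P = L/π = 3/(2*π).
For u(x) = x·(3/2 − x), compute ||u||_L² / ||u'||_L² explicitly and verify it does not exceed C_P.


||u||_L² / ||u'||_L² = 3*sqrt(10)/20 < C_P = 3/(2*π).

u(x) = x·(3/2 − x), so u'(x) = 3/2 - 2*x.
u(x) = x·(3/2 − x) vanishes at x = 0 and x = 3/2, so u ∈ H^1_0(0, 3/2). Differentiate via the product rule and integrate the resulting polynomials term by term.
  ∫_0^3/2 u² dx = ∫_0^3/2 (x^4 - 3*x^3 + 9*x^2/4) dx. Term by term:
    ∫_0^3/2 x^4 dx = 243/160;  ∫_0^3/2 -3*x^3 dx = -243/64;  ∫_0^3/2 9*x^2/4 dx = 81/32.
  Sum: 243/160 − 243/64 + 81/32 = 81/320.
  ∫_0^3/2 (u')² dx = ∫_0^3/2 (4*x^2 - 6*x + 9/4) dx. Term by term:
    ∫_0^3/2 4*x^2 dx = 9/2;  ∫_0^3/2 -6*x dx = -27/4;  ∫_0^3/2 9/4 dx = 27/8.
  Sum: 9/2 − 27/4 + 27/8 = 9/8.
∫_0^3/2 u² dx = 81/320, so ||u||_L² = 9*sqrt(5)/40.
∫_0^3/2 (u')² dx = 9/8, so ||u'||_L² = 3*sqrt(2)/4.
Ratio ||u||_L² / ||u'||_L² = 3*sqrt(10)/20.
Sharp Poincaré constant on H^1_0(0, 3/2) is C_P = L/π = 3/(2*π), achieved by sin(2*π/3·x).
A polynomial bump cannot attain the sharp Poincaré constant (only the first sine eigenfunction does), so the ratio is strictly less than C_P, consistent with ||u||_L² ≤ C_P ||u'||_L².


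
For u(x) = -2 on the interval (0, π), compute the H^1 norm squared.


||u||_{H^1(0,π)}^2 = 4*π

u'(x) = 0.
Expand u² and (u')² and integrate term by term on (0, π), using: for integers n ≥ 1, ∫_0^π sin²(nx) dx = ∫_0^π cos²(nx) dx = π/2; for n ≠ n', ∫_0^π sin(nx)sin(n'x) dx = ∫_0^π cos(nx)cos(n'x) dx = 0; and by product-to-sum, ∫_0^π sin(nx)cos(n'x) dx = ½∫_0^π [sin((n+n')x) + sin((n−n')x)] dx, which is 0 when n+n' is even and 2n/(n²−n'²) when n+n' is odd (it need not vanish on (0, π)). For the constant mode: ∫_0^π 1 dx = π, ∫_0^π cos(nx) dx = 0, ∫_0^π sin(nx) dx = (1−(−1)^n)/n.
  u² squared terms: (-2)²·∫1 dx = 4·π = 4*π.
  So ∫_0^π u² dx = 4*π.
  u' ≡ 0, so ∫_0^π (u')² dx = 0.
||u||_{H^1}^2 = (4*π) + (0) = 4*π.


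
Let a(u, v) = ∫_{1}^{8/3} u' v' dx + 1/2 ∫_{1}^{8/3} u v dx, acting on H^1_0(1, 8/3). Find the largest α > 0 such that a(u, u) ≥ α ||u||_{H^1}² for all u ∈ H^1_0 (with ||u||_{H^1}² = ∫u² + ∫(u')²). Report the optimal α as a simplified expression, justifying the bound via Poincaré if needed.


α = (25 + 18*π^2)/(2*(25 + 9*π^2))

Coercivity of a(·,·) on H^1_0(1, 8/3) means a(u, u) ≥ α ||u||_{H^1}² for every u ∈ H^1_0.
The interval has length L = 5/3, and Poincaré/coercivity depend only on L. Here a(u, u) = ∫(u')² + (1/2)·∫u².
Here 0 < c = 1/2 < 1. The condition a(u,u) ≥ α||u||_{H^1}² reads (1−α)∫(u')² ≥ (α−c)∫u². Any admissible α is ≤ 1 (rapidly oscillating u have ∫u²/∫(u')² → 0), and α = 1 would force 0 ≥ (1−c)∫u², impossible since c < 1; so 1−α > 0. By the sharp Poincaré inequality on H^1_0 of an interval of length L, ∫(u')² ≥ (π/L)²∫u² with equality for the first sine mode sin(π(x−x₀)/L) (x₀ the left endpoint), so the inequality holds for all u iff (1−α)(π/L)² ≥ α − c, i.e. α ≤ ((π/L)² + c)/((π/L)² + 1) = (1 + c(L/π)²)/(1 + (L/π)²). With (π/L)² = 9*π^2/25 and c = 1/2, the largest admissible constant is α = ((π/L)² + c)/((π/L)² + 1).
Simplifying, α = (25 + 18*π^2)/(2*(25 + 9*π^2)).


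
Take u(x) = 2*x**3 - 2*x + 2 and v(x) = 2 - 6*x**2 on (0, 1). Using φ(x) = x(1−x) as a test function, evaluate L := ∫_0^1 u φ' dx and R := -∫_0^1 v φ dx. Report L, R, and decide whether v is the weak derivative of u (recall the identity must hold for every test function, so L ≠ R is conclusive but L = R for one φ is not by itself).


LHS = 1/30, RHS = -1/30. No, v is not the weak derivative of u.

u(x) = 2*x**3 - 2*x + 2, classical derivative u'(x) = 6*x**2 - 2.
φ(x) = x(1−x), so φ'(x) = 1 - 2*x.
Note φ(0) = φ(1) = 0, so the boundary term u·φ vanishes.
LHS = ∫_0^1 u(x) φ'(x) dx = ∫_0^1 (-4*x^4 + 2*x^3 + 4*x^2 - 6*x + 2) dx. Term by term:
  ∫_0^1 -4*x^4 dx = -4/5;  ∫_0^1 2*x^3 dx = 1/2;  ∫_0^1 4*x^2 dx = 4/3;
  ∫_0^1 -6*x dx = -3;  ∫_0^1 2 dx = 2.
Sum: -4/5 + 1/2 + 4/3 − 3 + 2 = 1/30.
So LHS = 1/30.
∫_0^1 v(x) φ(x) dx = ∫_0^1 (6*x^4 - 6*x^3 - 2*x^2 + 2*x) dx. Term by term:
  ∫_0^1 6*x^4 dx = 6/5;  ∫_0^1 -6*x^3 dx = -3/2;  ∫_0^1 -2*x^2 dx = -2/3;
  ∫_0^1 2*x dx = 1.
Sum: 6/5 − 3/2 − 2/3 + 1 = 1/30.
So RHS = -∫_0^1 v(x) φ(x) dx = -1/30.
LHS − RHS = 1/15 ≠ 0, so the identity fails.
(For a valid weak derivative the identity must hold for EVERY test function, in particular this one. The failure shows v is NOT the weak derivative of u.)
Correct weak derivative would be u'(x) = 6*x**2 - 2.


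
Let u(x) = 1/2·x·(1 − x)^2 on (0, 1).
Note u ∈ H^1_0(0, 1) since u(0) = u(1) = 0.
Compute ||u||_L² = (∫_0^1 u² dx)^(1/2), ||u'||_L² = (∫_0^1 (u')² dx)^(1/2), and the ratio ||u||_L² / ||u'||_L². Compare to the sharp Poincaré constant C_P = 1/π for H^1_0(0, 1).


||u||_L² / ||u'||_L² = sqrt(14)/14 < C_P = 1/π.

u(x) = 1/2·x·(1 − x)^2, so u'(x) = (x - 1)*(3*x - 1)/2.
u(x) = 1/2·x·(1 − x)^2 vanishes at x = 0 and x = 1, so u ∈ H^1_0(0, 1). Differentiate via the product rule and integrate the resulting polynomials term by term.
  ∫_0^1 u² dx = ∫_0^1 (x^6/4 - x^5 + 3*x^4/2 - x^3 + x^2/4) dx. Term by term:
    ∫_0^1 x^6/4 dx = 1/28;  ∫_0^1 -x^5 dx = -1/6;  ∫_0^1 3*x^4/2 dx = 3/10;
    ∫_0^1 -x^3 dx = -1/4;  ∫_0^1 x^2/4 dx = 1/12.
  Sum: 1/28 − 1/6 + 3/10 − 1/4 + 1/12 = 1/420.
  ∫_0^1 (u')² dx = ∫_0^1 (9*x^4/4 - 6*x^3 + 11*x^2/2 - 2*x + 1/4) dx. Term by term:
    ∫_0^1 9*x^4/4 dx = 9/20;  ∫_0^1 -6*x^3 dx = -3/2;  ∫_0^1 11*x^2/2 dx = 11/6;
    ∫_0^1 -2*x dx = -1;  ∫_0^1 1/4 dx = 1/4.
  Sum: 9/20 − 3/2 + 11/6 − 1 + 1/4 = 1/30.
∫_0^1 u² dx = 1/420, so ||u||_L² = sqrt(105)/210.
∫_0^1 (u')² dx = 1/30, so ||u'||_L² = sqrt(30)/30.
Ratio ||u||_L² / ||u'||_L² = sqrt(14)/14.
Sharp Poincaré constant on H^1_0(0, 1) is C_P = L/π = 1/π, achieved by sin(π·x).
A polynomial bump cannot attain the sharp Poincaré constant (only the first sine eigenfunction does), so the ratio is strictly less than C_P, consistent with ||u||_L² ≤ C_P ||u'||_L².


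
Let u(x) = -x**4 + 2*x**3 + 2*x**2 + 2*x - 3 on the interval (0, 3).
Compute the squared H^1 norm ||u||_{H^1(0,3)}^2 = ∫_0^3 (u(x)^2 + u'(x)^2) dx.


||u||_{H^1}^2 = 37839/70

The H^1 norm (squared) on an interval (0, L) is
  ||u||_{H^1}^2 = ∫_0^L u(x)^2 dx + ∫_0^L u'(x)^2 dx.
Compute u'(x) = -4*x**3 + 6*x**2 + 4*x + 2.
Then u(x)^2 = x**8 - 4*x**7 + 4*x**5 + 18*x**4 - 4*x**3 - 8*x**2 - 12*x + 9 and u'(x)^2 = 16*x**6 - 48*x**5 + 4*x**4 + 32*x**3 + 40*x**2 + 16*x + 4.
Integrate each monomial from 0 to 3 using ∫_0^3 c·x^n dx = c·3^(n+1)/(n+1):
  ∫_0^3 u(x)^2 dx = ∫_0^3 (x^8 - 4*x^7 + 4*x^5 + 18*x^4 - 4*x^3 - 8*x^2 - 12*x + 9) dx. Term by term:
    ∫_0^3 x^8 dx = 2187;  ∫_0^3 -4*x^7 dx = -6561/2;  ∫_0^3 4*x^5 dx = 486;
    ∫_0^3 18*x^4 dx = 4374/5;  ∫_0^3 -4*x^3 dx = -81;  ∫_0^3 -8*x^2 dx = -72;
    ∫_0^3 -12*x dx = -54;  ∫_0^3 9 dx = 27.
  Sum: 2187 − 6561/2 + 486 + 4374/5 − 81 − 72 − 54 + 27 = 873/10.
  ∫_0^3 u'(x)^2 dx = ∫_0^3 (16*x^6 - 48*x^5 + 4*x^4 + 32*x^3 + 40*x^2 + 16*x + 4) dx. Term by term:
    ∫_0^3 16*x^6 dx = 34992/7;  ∫_0^3 -48*x^5 dx = -5832;  ∫_0^3 4*x^4 dx = 972/5;
    ∫_0^3 32*x^3 dx = 648;  ∫_0^3 40*x^2 dx = 360;  ∫_0^3 16*x dx = 72;
    ∫_0^3 4 dx = 12.
  Sum: 34992/7 − 5832 + 972/5 + 648 + 360 + 72 + 12 = 15864/35.
Adding: ||u||_{H^1}^2 = 873/10 + 15864/35 = 37839/70.


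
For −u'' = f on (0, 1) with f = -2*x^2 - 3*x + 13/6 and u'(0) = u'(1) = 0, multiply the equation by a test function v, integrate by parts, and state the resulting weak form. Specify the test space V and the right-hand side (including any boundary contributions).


V = H^1(0, 1) (no boundary constraint on v; u is determined up to an additive constant); weak form: ∫_0^1 u'v' dx = ∫_0^1 (-2*x^2 - 3*x + 13/6) v dx for all v ∈ V.

Multiply both sides by a test function v and integrate from 0 to 1:
  ∫_0^1 −u''(x) v(x) dx = ∫_0^1 f(x) v(x) dx.
Integrate the LHS by parts once:
  ∫_0^1 −u'' v dx = −[u'(x) v(x)]_0^1 + ∫_0^1 u'(x) v'(x) dx.
Thus ∫_0^1 u'(x) v'(x) dx = ∫_0^1 f(x) v(x) dx + [u'(x) v(x)]_0^1.
Choose V so that boundary terms are either known or forced to vanish.
u has homogeneous Neumann: u'(0) = u'(1) = 0. So [u' v]_0^1 = 0·v(1) − 0·v(0) = 0 for any v; take V = H^1(0, 1).
Weak formulation: find u (satisfying any essential BC) such that ∫_0^1 u'(x) v'(x) dx = ∫_0^1 f v dx for all v ∈ V (homogeneous Neumann, so boundary terms vanish).
Substituting f(x) = -2*x^2 - 3*x + 13/6, the right-hand side is ∫_0^1 (-2*x^2 - 3*x + 13/6) v dx.
Compatibility check (pure Neumann): taking v ≡ 1 ∈ V gives 0 = ∫_0^1 f dx + (0) − (0), i.e. ∫_0^1 f dx must equal u'(0) − u'(1) = 0. Indeed ∫_0^1 (-2*x^2 - 3*x + 13/6) dx = 0, so the data are compatible. The solution is then unique only up to an additive constant (fix it e.g. by requiring ∫_0^1 u dx = 0).


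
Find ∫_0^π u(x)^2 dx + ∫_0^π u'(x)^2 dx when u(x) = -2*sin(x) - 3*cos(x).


||u||_{H^1(0,π)}^2 = 13*π

u'(x) = 3*sin(x) - 2*cos(x).
Expand u² and (u')² and integrate term by term on (0, π), using: for integers n ≥ 1, ∫_0^π sin²(nx) dx = ∫_0^π cos²(nx) dx = π/2; for n ≠ n', ∫_0^π sin(nx)sin(n'x) dx = ∫_0^π cos(nx)cos(n'x) dx = 0; and by product-to-sum, ∫_0^π sin(nx)cos(n'x) dx = ½∫_0^π [sin((n+n')x) + sin((n−n')x)] dx, which is 0 when n+n' is even and 2n/(n²−n'²) when n+n' is odd (it need not vanish on (0, π)).
  u² squared terms: (-3)²·∫cos(x)² dx = 9·π/2 = 9*π/2;  (-2)²·∫sin(x)² dx = 4·π/2 = 2*π.
  u² cross terms: 2·(-3)·(-2)·∫cos(x)·sin(x) dx = 12·(0) = 0.
  So ∫_0^π u² dx = 9*π/2 + 2*π + 0 = 13*π/2.
  (u')² squared terms: (-2)²·∫cos(x)² dx = 4·π/2 = 2*π;  (3)²·∫sin(x)² dx = 9·π/2 = 9*π/2.
  (u')² cross terms: 2·(-2)·(3)·∫cos(x)·sin(x) dx = -12·(0) = 0.
  So ∫_0^π (u')² dx = 2*π + 9*π/2 + 0 = 13*π/2.
||u||_{H^1}^2 = (13*π/2) + (13*π/2) = 13*π.


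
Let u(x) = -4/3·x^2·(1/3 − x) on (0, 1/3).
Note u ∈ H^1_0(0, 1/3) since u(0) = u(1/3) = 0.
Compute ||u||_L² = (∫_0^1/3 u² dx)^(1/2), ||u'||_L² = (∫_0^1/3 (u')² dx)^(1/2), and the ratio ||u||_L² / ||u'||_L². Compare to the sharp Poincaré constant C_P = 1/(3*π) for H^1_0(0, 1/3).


||u||_L² / ||u'||_L² = sqrt(14)/42 < C_P = 1/(3*π).

u(x) = -4/3·x^2·(1/3 − x), so u'(x) = 4*x*(9*x - 2)/9.
u(x) = -4/3·x^2·(1/3 − x) vanishes at x = 0 and x = 1/3, so u ∈ H^1_0(0, 1/3). Differentiate via the product rule and integrate the resulting polynomials term by term.
  ∫_0^1/3 u² dx = ∫_0^1/3 (16*x^6/9 - 32*x^5/27 + 16*x^4/81) dx. Term by term:
    ∫_0^1/3 16*x^6/9 dx = 16/137781;  ∫_0^1/3 -32*x^5/27 dx = -16/59049;  ∫_0^1/3 16*x^4/81 dx = 16/98415.
  Sum: 16/137781 − 16/59049 + 16/98415 = 16/2066715.
  ∫_0^1/3 (u')² dx = ∫_0^1/3 (16*x^4 - 64*x^3/9 + 64*x^2/81) dx. Term by term:
    ∫_0^1/3 16*x^4 dx = 16/1215;  ∫_0^1/3 -64*x^3/9 dx = -16/729;  ∫_0^1/3 64*x^2/81 dx = 64/6561.
  Sum: 16/1215 − 16/729 + 64/6561 = 32/32805.
∫_0^1/3 u² dx = 16/2066715, so ||u||_L² = 4*sqrt(35)/8505.
∫_0^1/3 (u')² dx = 32/32805, so ||u'||_L² = 4*sqrt(10)/405.
Ratio ||u||_L² / ||u'||_L² = sqrt(14)/42.
Sharp Poincaré constant on H^1_0(0, 1/3) is C_P = L/π = 1/(3*π), achieved by sin(3*π·x).
A polynomial bump cannot attain the sharp Poincaré constant (only the first sine eigenfunction does), so the ratio is strictly less than C_P, consistent with ||u||_L² ≤ C_P ||u'||_L².


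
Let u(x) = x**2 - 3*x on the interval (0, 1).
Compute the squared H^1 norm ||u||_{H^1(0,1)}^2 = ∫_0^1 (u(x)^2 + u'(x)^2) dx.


||u||_{H^1}^2 = 181/30

The H^1 norm (squared) on an interval (0, L) is
  ||u||_{H^1}^2 = ∫_0^L u(x)^2 dx + ∫_0^L u'(x)^2 dx.
Compute u'(x) = 2*x - 3.
Then u(x)^2 = x**4 - 6*x**3 + 9*x**2 and u'(x)^2 = 4*x**2 - 12*x + 9.
Integrate each monomial from 0 to 1 using ∫_0^1 c·x^n dx = c·1^(n+1)/(n+1):
  ∫_0^1 u(x)^2 dx = ∫_0^1 (x^4 - 6*x^3 + 9*x^2) dx. Term by term:
    ∫_0^1 x^4 dx = 1/5;  ∫_0^1 -6*x^3 dx = -3/2;  ∫_0^1 9*x^2 dx = 3.
  Sum: 1/5 − 3/2 + 3 = 17/10.
  ∫_0^1 u'(x)^2 dx = ∫_0^1 (4*x^2 - 12*x + 9) dx. Term by term:
    ∫_0^1 4*x^2 dx = 4/3;  ∫_0^1 -12*x dx = -6;  ∫_0^1 9 dx = 9.
  Sum: 4/3 − 6 + 9 = 13/3.
Adding: ||u||_{H^1}^2 = 17/10 + 13/3 = 181/30.


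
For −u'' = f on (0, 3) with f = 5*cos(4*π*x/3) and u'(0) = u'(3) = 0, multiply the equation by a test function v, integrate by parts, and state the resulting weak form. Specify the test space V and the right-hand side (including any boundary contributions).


V = H^1(0, 3) (no boundary constraint on v; u is determined up to an additive constant); weak form: ∫_0^3 u'v' dx = ∫_0^3 (5*cos(4*π*x/3)) v dx for all v ∈ V.

Multiply both sides by a test function v and integrate from 0 to 3:
  ∫_0^3 −u''(x) v(x) dx = ∫_0^3 f(x) v(x) dx.
Integrate the LHS by parts once:
  ∫_0^3 −u'' v dx = −[u'(x) v(x)]_0^3 + ∫_0^3 u'(x) v'(x) dx.
Thus ∫_0^3 u'(x) v'(x) dx = ∫_0^3 f(x) v(x) dx + [u'(x) v(x)]_0^3.
Choose V so that boundary terms are either known or forced to vanish.
u has homogeneous Neumann: u'(0) = u'(3) = 0. So [u' v]_0^3 = 0·v(3) − 0·v(0) = 0 for any v; take V = H^1(0, 3).
Weak formulation: find u (satisfying any essential BC) such that ∫_0^3 u'(x) v'(x) dx = ∫_0^3 f v dx for all v ∈ V (homogeneous Neumann, so boundary terms vanish).
Substituting f(x) = 5*cos(4*π*x/3), the right-hand side is ∫_0^3 (5*cos(4*π*x/3)) v dx.
Compatibility check (pure Neumann): taking v ≡ 1 ∈ V gives 0 = ∫_0^3 f dx + (0) − (0), i.e. ∫_0^3 f dx must equal u'(0) − u'(3) = 0. Indeed ∫_0^3 (5*cos(4*π*x/3)) dx = 0, so the data are compatible. The solution is then unique only up to an additive constant (fix it e.g. by requiring ∫_0^3 u dx = 0).


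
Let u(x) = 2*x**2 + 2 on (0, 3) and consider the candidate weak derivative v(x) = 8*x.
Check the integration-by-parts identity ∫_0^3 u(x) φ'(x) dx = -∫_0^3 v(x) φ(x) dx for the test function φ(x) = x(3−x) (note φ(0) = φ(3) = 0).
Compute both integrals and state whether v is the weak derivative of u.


LHS = -27, RHS = -54. No, v is not the weak derivative of u.

u(x) = 2*x**2 + 2, classical derivative u'(x) = 4*x.
φ(x) = x(3−x), so φ'(x) = 3 - 2*x.
Note φ(0) = φ(3) = 0, so the boundary term u·φ vanishes.
LHS = ∫_0^3 u(x) φ'(x) dx = ∫_0^3 (-4*x^3 + 6*x^2 - 4*x + 6) dx. Term by term:
  ∫_0^3 -4*x^3 dx = -81;  ∫_0^3 6*x^2 dx = 54;  ∫_0^3 -4*x dx = -18;
  ∫_0^3 6 dx = 18.
Sum: -81 + 54 − 18 + 18 = -27.
So LHS = -27.
∫_0^3 v(x) φ(x) dx = ∫_0^3 (-8*x^3 + 24*x^2) dx. Term by term:
  ∫_0^3 -8*x^3 dx = -162;  ∫_0^3 24*x^2 dx = 216.
Sum: -162 + 216 = 54.
So RHS = -∫_0^3 v(x) φ(x) dx = -54.
LHS − RHS = 27 ≠ 0, so the identity fails.
(For a valid weak derivative the identity must hold for EVERY test function, in particular this one. The failure shows v is NOT the weak derivative of u.)
Correct weak derivative would be u'(x) = 4*x.


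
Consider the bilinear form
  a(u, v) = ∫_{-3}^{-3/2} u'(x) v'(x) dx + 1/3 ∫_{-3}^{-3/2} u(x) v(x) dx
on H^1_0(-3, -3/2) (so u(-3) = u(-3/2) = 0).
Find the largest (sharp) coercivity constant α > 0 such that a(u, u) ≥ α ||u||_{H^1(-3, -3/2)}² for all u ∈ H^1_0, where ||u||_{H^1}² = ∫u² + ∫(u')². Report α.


α = (3 + 4*π^2)/(9 + 4*π^2)

Coercivity of a(·,·) on H^1_0(-3, -3/2) means a(u, u) ≥ α ||u||_{H^1}² for every u ∈ H^1_0.
The interval has length L = 3/2, and Poincaré/coercivity depend only on L. Here a(u, u) = ∫(u')² + (1/3)·∫u².
Here 0 < c = 1/3 < 1. The condition a(u,u) ≥ α||u||_{H^1}² reads (1−α)∫(u')² ≥ (α−c)∫u². Any admissible α is ≤ 1 (rapidly oscillating u have ∫u²/∫(u')² → 0), and α = 1 would force 0 ≥ (1−c)∫u², impossible since c < 1; so 1−α > 0. By the sharp Poincaré inequality on H^1_0 of an interval of length L, ∫(u')² ≥ (π/L)²∫u² with equality for the first sine mode sin(π(x−x₀)/L) (x₀ the left endpoint), so the inequality holds for all u iff (1−α)(π/L)² ≥ α − c, i.e. α ≤ ((π/L)² + c)/((π/L)² + 1) = (1 + c(L/π)²)/(1 + (L/π)²). With (π/L)² = 4*π^2/9 and c = 1/3, the largest admissible constant is α = ((π/L)² + c)/((π/L)² + 1).
Simplifying, α = (3 + 4*π^2)/(9 + 4*π^2).


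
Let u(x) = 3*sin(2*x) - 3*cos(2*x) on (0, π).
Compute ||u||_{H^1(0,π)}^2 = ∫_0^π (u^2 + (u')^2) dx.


||u||_{H^1(0,π)}^2 = 45*π

u'(x) = 6*sin(2*x) + 6*cos(2*x).
Expand u² and (u')² and integrate term by term on (0, π), using: for integers n ≥ 1, ∫_0^π sin²(nx) dx = ∫_0^π cos²(nx) dx = π/2; for n ≠ n', ∫_0^π sin(nx)sin(n'x) dx = ∫_0^π cos(nx)cos(n'x) dx = 0; and by product-to-sum, ∫_0^π sin(nx)cos(n'x) dx = ½∫_0^π [sin((n+n')x) + sin((n−n')x)] dx, which is 0 when n+n' is even and 2n/(n²−n'²) when n+n' is odd (it need not vanish on (0, π)).
  u² squared terms: (-3)²·∫cos(2x)² dx = 9·π/2 = 9*π/2;  (3)²·∫sin(2x)² dx = 9·π/2 = 9*π/2.
  u² cross terms: 2·(-3)·(3)·∫cos(2x)·sin(2x) dx = -18·(0) = 0.
  So ∫_0^π u² dx = 9*π/2 + 9*π/2 + 0 = 9*π.
  (u')² squared terms: (6)²·∫cos(2x)² dx = 36·π/2 = 18*π;  (6)²·∫sin(2x)² dx = 36·π/2 = 18*π.
  (u')² cross terms: 2·(6)·(6)·∫cos(2x)·sin(2x) dx = 72·(0) = 0.
  So ∫_0^π (u')² dx = 18*π + 18*π + 0 = 36*π.
||u||_{H^1}^2 = (9*π) + (36*π) = 45*π.


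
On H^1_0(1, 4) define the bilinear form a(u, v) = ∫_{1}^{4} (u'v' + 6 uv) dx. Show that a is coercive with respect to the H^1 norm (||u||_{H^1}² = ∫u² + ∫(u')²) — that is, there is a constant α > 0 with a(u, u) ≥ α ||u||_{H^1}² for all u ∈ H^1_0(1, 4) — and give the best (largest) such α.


α = 1

Coercivity of a(·,·) on H^1_0(1, 4) means a(u, u) ≥ α ||u||_{H^1}² for every u ∈ H^1_0.
The interval has length L = 3, and Poincaré/coercivity depend only on L. Here a(u, u) = ∫(u')² + (6)·∫u².
Here c = 6 ≥ 1, so a(u,u) = ∫(u')² + c∫u² ≥ ∫(u')² + ∫u² = ||u||_{H^1}², i.e. α = 1 works. No larger α is possible: a(u,u) ≥ α||u||_{H^1}² means (1−α)∫(u')² ≥ (α−c)∫u², and for the modes u_n = sin(nπ(x−x₀)/L) (x₀ the left endpoint) one has ∫u_n²/∫(u_n')² = (L/(nπ))² → 0, so a(u_n,u_n)/||u_n||_{H^1}² → 1. Hence the optimal constant is α = 1.
Therefore α = 1.


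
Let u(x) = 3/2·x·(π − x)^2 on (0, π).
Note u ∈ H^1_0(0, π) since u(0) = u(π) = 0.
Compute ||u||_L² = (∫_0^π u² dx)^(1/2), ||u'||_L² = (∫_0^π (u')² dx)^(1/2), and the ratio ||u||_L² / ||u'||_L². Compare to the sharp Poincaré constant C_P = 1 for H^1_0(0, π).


||u||_L² / ||u'||_L² = sqrt(14)*π/14 < C_P = 1.

u(x) = 3/2·x·(π − x)^2, so u'(x) = 3*(x - π)*(3*x - π)/2.
u(x) = 3/2·x·(π − x)^2 vanishes at x = 0 and x = π, so u ∈ H^1_0(0, π). Differentiate via the product rule and integrate the resulting polynomials term by term.
  ∫_0^π u² dx = ∫_0^π (9*x^6/4 - 9*π*x^5 + 27*π^2*x^4/2 - 9*π^3*x^3 + 9*π^4*x^2/4) dx. Term by term:
    ∫_0^π 9*x^6/4 dx = 9*π^7/28;  ∫_0^π -9*π*x^5 dx = -3*π^7/2;  ∫_0^π 27*π^2*x^4/2 dx = 27*π^7/10;
    ∫_0^π -9*π^3*x^3 dx = -9*π^7/4;  ∫_0^π 9*π^4*x^2/4 dx = 3*π^7/4.
  Sum: 9*π^7/28 − 3*π^7/2 + 27*π^7/10 − 9*π^7/4 + 3*π^7/4 = 3*π^7/140.
  ∫_0^π (u')² dx = ∫_0^π (81*x^4/4 - 54*π*x^3 + 99*π^2*x^2/2 - 18*π^3*x + 9*π^4/4) dx. Term by term:
    ∫_0^π 81*x^4/4 dx = 81*π^5/20;  ∫_0^π -54*π*x^3 dx = -27*π^5/2;  ∫_0^π 99*π^2*x^2/2 dx = 33*π^5/2;
    ∫_0^π -18*π^3*x dx = -9*π^5;  ∫_0^π 9*π^4/4 dx = 9*π^5/4.
  Sum: 81*π^5/20 − 27*π^5/2 + 33*π^5/2 − 9*π^5 + 9*π^5/4 = 3*π^5/10.
∫_0^π u² dx = 3*π^7/140, so ||u||_L² = sqrt(105)*π^(7/2)/70.
∫_0^π (u')² dx = 3*π^5/10, so ||u'||_L² = sqrt(30)*π^(5/2)/10.
Ratio ||u||_L² / ||u'||_L² = sqrt(14)*π/14.
Sharp Poincaré constant on H^1_0(0, π) is C_P = L/π = 1, achieved by sin(x).
A polynomial bump cannot attain the sharp Poincaré constant (only the first sine eigenfunction does), so the ratio is strictly less than C_P, consistent with ||u||_L² ≤ C_P ||u'||_L².


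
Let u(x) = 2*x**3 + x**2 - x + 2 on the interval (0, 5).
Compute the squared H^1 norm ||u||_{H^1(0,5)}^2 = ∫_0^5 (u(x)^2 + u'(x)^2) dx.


||u||_{H^1}^2 = 3367225/42

The H^1 norm (squared) on an interval (0, L) is
  ||u||_{H^1}^2 = ∫_0^L u(x)^2 dx + ∫_0^L u'(x)^2 dx.
Compute u'(x) = 6*x**2 + 2*x - 1.
Then u(x)^2 = 4*x**6 + 4*x**5 - 3*x**4 + 6*x**3 + 5*x**2 - 4*x + 4 and u'(x)^2 = 36*x**4 + 24*x**3 - 8*x**2 - 4*x + 1.
Integrate each monomial from 0 to 5 using ∫_0^5 c·x^n dx = c·5^(n+1)/(n+1):
  ∫_0^5 u(x)^2 dx = ∫_0^5 (4*x^6 + 4*x^5 - 3*x^4 + 6*x^3 + 5*x^2 - 4*x + 4) dx. Term by term:
    ∫_0^5 4*x^6 dx = 312500/7;  ∫_0^5 4*x^5 dx = 31250/3;  ∫_0^5 -3*x^4 dx = -1875;
    ∫_0^5 6*x^3 dx = 1875/2;  ∫_0^5 5*x^2 dx = 625/3;  ∫_0^5 -4*x dx = -50;
    ∫_0^5 4 dx = 20.
  Sum: 312500/7 + 31250/3 − 1875 + 1875/2 + 625/3 − 50 + 20 = 760205/14.
  ∫_0^5 u'(x)^2 dx = ∫_0^5 (36*x^4 + 24*x^3 - 8*x^2 - 4*x + 1) dx. Term by term:
    ∫_0^5 36*x^4 dx = 22500;  ∫_0^5 24*x^3 dx = 3750;  ∫_0^5 -8*x^2 dx = -1000/3;
    ∫_0^5 -4*x dx = -50;  ∫_0^5 1 dx = 5.
  Sum: 22500 + 3750 − 1000/3 − 50 + 5 = 77615/3.
Adding: ||u||_{H^1}^2 = 760205/14 + 77615/3 = 3367225/42.


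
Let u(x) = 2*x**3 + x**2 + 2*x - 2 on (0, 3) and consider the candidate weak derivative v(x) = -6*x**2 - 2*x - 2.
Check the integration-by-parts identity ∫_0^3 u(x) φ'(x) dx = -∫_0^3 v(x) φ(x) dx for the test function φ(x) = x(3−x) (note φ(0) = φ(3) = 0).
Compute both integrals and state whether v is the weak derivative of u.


LHS = -477/5, RHS = 477/5. No, v is not the weak derivative of u.

u(x) = 2*x**3 + x**2 + 2*x - 2, classical derivative u'(x) = 6*x**2 + 2*x + 2.
φ(x) = x(3−x), so φ'(x) = 3 - 2*x.
Note φ(0) = φ(3) = 0, so the boundary term u·φ vanishes.
LHS = ∫_0^3 u(x) φ'(x) dx = ∫_0^3 (-4*x^4 + 4*x^3 - x^2 + 10*x - 6) dx. Term by term:
  ∫_0^3 -4*x^4 dx = -972/5;  ∫_0^3 4*x^3 dx = 81;  ∫_0^3 -x^2 dx = -9;
  ∫_0^3 10*x dx = 45;  ∫_0^3 -6 dx = -18.
Sum: -972/5 + 81 − 9 + 45 − 18 = -477/5.
So LHS = -477/5.
∫_0^3 v(x) φ(x) dx = ∫_0^3 (6*x^4 - 16*x^3 - 4*x^2 - 6*x) dx. Term by term:
  ∫_0^3 6*x^4 dx = 1458/5;  ∫_0^3 -16*x^3 dx = -324;  ∫_0^3 -4*x^2 dx = -36;
  ∫_0^3 -6*x dx = -27.
Sum: 1458/5 − 324 − 36 − 27 = -477/5.
So RHS = -∫_0^3 v(x) φ(x) dx = 477/5.
LHS − RHS = -954/5 ≠ 0, so the identity fails.
(For a valid weak derivative the identity must hold for EVERY test function, in particular this one. The failure shows v is NOT the weak derivative of u.)
Correct weak derivative would be u'(x) = 6*x**2 + 2*x + 2.


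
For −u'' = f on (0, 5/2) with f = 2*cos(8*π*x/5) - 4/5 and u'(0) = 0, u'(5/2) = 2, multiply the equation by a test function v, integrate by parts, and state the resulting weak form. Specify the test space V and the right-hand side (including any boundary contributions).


V = H^1(0, 5/2) (v unrestricted at boundary; u is determined up to an additive constant); weak form: ∫_0^5/2 u'v' dx = ∫_0^5/2 (2*cos(8*π*x/5) - 4/5) v dx + 2·v(5/2) for all v ∈ V.

Multiply both sides by a test function v and integrate from 0 to 5/2:
  ∫_0^5/2 −u''(x) v(x) dx = ∫_0^5/2 f(x) v(x) dx.
Integrate the LHS by parts once:
  ∫_0^5/2 −u'' v dx = −[u'(x) v(x)]_0^5/2 + ∫_0^5/2 u'(x) v'(x) dx.
Thus ∫_0^5/2 u'(x) v'(x) dx = ∫_0^5/2 f(x) v(x) dx + [u'(x) v(x)]_0^5/2.
Choose V so that boundary terms are either known or forced to vanish.
u has inhomogeneous Neumann u'(0) = 0, u'(5/2) = 2. [u' v]_0^5/2 = (2)·v(5/2) − (0)·v(0) = 2·v(5/2). Take V = H^1(0, 5/2); boundary term becomes part of RHS.
Weak formulation: find u (satisfying any essential BC) such that ∫_0^5/2 u'(x) v'(x) dx = ∫_0^5/2 f v dx + 2·v(5/2) for all v ∈ V (Neumann data are natural BCs: they enter the RHS as boundary terms).
Substituting f(x) = 2*cos(8*π*x/5) - 4/5, the right-hand side is ∫_0^5/2 (2*cos(8*π*x/5) - 4/5) v dx + 2·v(5/2).
Compatibility check (pure Neumann): taking v ≡ 1 ∈ V gives 0 = ∫_0^5/2 f dx + (2) − (0), i.e. ∫_0^5/2 f dx must equal u'(0) − u'(5/2) = -2. Indeed ∫_0^5/2 (2*cos(8*π*x/5) - 4/5) dx = -2, so the data are compatible. The solution is then unique only up to an additive constant (fix it e.g. by requiring ∫_0^5/2 u dx = 0).


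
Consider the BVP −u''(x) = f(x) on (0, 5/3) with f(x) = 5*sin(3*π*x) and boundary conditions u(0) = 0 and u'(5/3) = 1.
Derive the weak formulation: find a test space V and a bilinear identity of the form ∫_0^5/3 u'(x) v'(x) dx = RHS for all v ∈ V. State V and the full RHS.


V = {v ∈ H^1(0, 5/3) : v(0) = 0} (test functions vanish at x = 0 where u is specified); weak form: ∫_0^5/3 u'v' dx = ∫_0^5/3 (5*sin(3*π*x)) v dx + v(5/3) for all v ∈ V.

Multiply both sides by a test function v and integrate from 0 to 5/3:
  ∫_0^5/3 −u''(x) v(x) dx = ∫_0^5/3 f(x) v(x) dx.
Integrate the LHS by parts once:
  ∫_0^5/3 −u'' v dx = −[u'(x) v(x)]_0^5/3 + ∫_0^5/3 u'(x) v'(x) dx.
Thus ∫_0^5/3 u'(x) v'(x) dx = ∫_0^5/3 f(x) v(x) dx + [u'(x) v(x)]_0^5/3.
Choose V so that boundary terms are either known or forced to vanish.
Mixed BC: u(0) = 0 (Dirichlet) and u'(5/3) = 1 (Neumann). Define V = {v ∈ H^1(0, 5/3) : v(0) = 0}. Then [u' v]_0^5/3 = u'(5/3)·v(5/3) − u'(0)·0 = v(5/3).
Weak formulation: find u (satisfying any essential BC) such that ∫_0^5/3 u'(x) v'(x) dx = ∫_0^5/3 f v dx + v(5/3) for all v ∈ V (Dirichlet at 0 absorbed into V; Neumann datum at x = 5/3 contributes the boundary term).
Substituting f(x) = 5*sin(3*π*x), the right-hand side is ∫_0^5/3 (5*sin(3*π*x)) v dx + v(5/3).


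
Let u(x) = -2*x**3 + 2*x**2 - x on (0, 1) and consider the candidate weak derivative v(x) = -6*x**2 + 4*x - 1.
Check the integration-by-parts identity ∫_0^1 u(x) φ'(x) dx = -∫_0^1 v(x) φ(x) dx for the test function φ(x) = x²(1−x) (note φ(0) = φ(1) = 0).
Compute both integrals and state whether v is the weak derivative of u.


LHS = 1/12, RHS = 1/12. Yes, v = u' weakly.

u(x) = -2*x**3 + 2*x**2 - x, classical derivative u'(x) = -6*x**2 + 4*x - 1.
φ(x) = x²(1−x), so φ'(x) = x*(2 - 3*x).
Note φ(0) = φ(1) = 0, so the boundary term u·φ vanishes.
LHS = ∫_0^1 u(x) φ'(x) dx = ∫_0^1 (6*x^5 - 10*x^4 + 7*x^3 - 2*x^2) dx. Term by term:
  ∫_0^1 6*x^5 dx = 1;  ∫_0^1 -10*x^4 dx = -2;  ∫_0^1 7*x^3 dx = 7/4;
  ∫_0^1 -2*x^2 dx = -2/3.
Sum: 1 − 2 + 7/4 − 2/3 = 1/12.
So LHS = 1/12.
∫_0^1 v(x) φ(x) dx = ∫_0^1 (6*x^5 - 10*x^4 + 5*x^3 - x^2) dx. Term by term:
  ∫_0^1 6*x^5 dx = 1;  ∫_0^1 -10*x^4 dx = -2;  ∫_0^1 5*x^3 dx = 5/4;
  ∫_0^1 -x^2 dx = -1/3.
Sum: 1 − 2 + 5/4 − 1/3 = -1/12.
So RHS = -∫_0^1 v(x) φ(x) dx = 1/12.
LHS = RHS, so the identity holds for this test φ.
Moreover u is smooth here and v(x) = u'(x) = -6*x**2 + 4*x - 1 pointwise, so the identity holds for every test function. Hence v is the weak derivative of u.


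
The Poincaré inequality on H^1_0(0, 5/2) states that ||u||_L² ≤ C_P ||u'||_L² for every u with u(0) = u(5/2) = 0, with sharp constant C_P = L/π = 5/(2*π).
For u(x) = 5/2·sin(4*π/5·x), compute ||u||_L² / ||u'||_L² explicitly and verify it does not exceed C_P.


||u||_L² / ||u'||_L² = 5/(4*π) < C_P = 5/(2*π).

u(x) = 5/2·sin(4*π/5·x), so u'(x) = 2*π*cos(4*π*x/5).
Writing u(x) = A·sin(kπx/L) with A = 5/2 and k = 2, use ∫_0^L sin²(kπx/L) dx = L/2 and ∫_0^L cos²(kπx/L) dx = L/2.
u² = 25/4·sin²(4*π/5·x) and (u')² = 4*π^2·cos²(4*π/5·x), and each of sin², cos² integrates to L/2 = 5/4 over (0, 5/2).
∫_0^5/2 u² dx = 125/16, so ||u||_L² = 5*sqrt(5)/4.
∫_0^5/2 (u')² dx = 5*π^2, so ||u'||_L² = sqrt(5)*π.
Ratio ||u||_L² / ||u'||_L² = 5/(4*π).
Sharp Poincaré constant on H^1_0(0, 5/2) is C_P = L/π = 5/(2*π), achieved by sin(2*π/5·x).
This is the k = 2 harmonic; the ratio L/(kπ) is strictly less than C_P = L/π, consistent with the sharp inequality ||u||_L² ≤ C_P ||u'||_L².


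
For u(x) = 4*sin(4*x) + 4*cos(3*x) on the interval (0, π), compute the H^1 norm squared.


||u||_{H^1(0,π)}^2 = 2560/7 + 216*π

u'(x) = -12*sin(3*x) + 16*cos(4*x).
Expand u² and (u')² and integrate term by term on (0, π), using: for integers n ≥ 1, ∫_0^π sin²(nx) dx = ∫_0^π cos²(nx) dx = π/2; for n ≠ n', ∫_0^π sin(nx)sin(n'x) dx = ∫_0^π cos(nx)cos(n'x) dx = 0; and by product-to-sum, ∫_0^π sin(nx)cos(n'x) dx = ½∫_0^π [sin((n+n')x) + sin((n−n')x)] dx, which is 0 when n+n' is even and 2n/(n²−n'²) when n+n' is odd (it need not vanish on (0, π)).
  u² squared terms: (4)²·∫cos(3x)² dx = 16·π/2 = 8*π;  (4)²·∫sin(4x)² dx = 16·π/2 = 8*π.
  u² cross terms: 2·(4)·(4)·∫cos(3x)·sin(4x) dx = 32·(8/7) = 256/7.
  So ∫_0^π u² dx = 8*π + 8*π + 256/7 = 256/7 + 16*π.
  (u')² squared terms: (-12)²·∫sin(3x)² dx = 144·π/2 = 72*π;  (16)²·∫cos(4x)² dx = 256·π/2 = 128*π.
  (u')² cross terms: 2·(-12)·(16)·∫sin(3x)·cos(4x) dx = -384·(-6/7) = 2304/7.
  So ∫_0^π (u')² dx = 72*π + 128*π + 2304/7 = 2304/7 + 200*π.
||u||_{H^1}^2 = (256/7 + 16*π) + (2304/7 + 200*π) = 2560/7 + 216*π.


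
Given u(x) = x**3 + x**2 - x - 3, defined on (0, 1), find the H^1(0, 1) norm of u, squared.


||u||_{H^1}^2 = 411/35

The H^1 norm (squared) on an interval (0, L) is
  ||u||_{H^1}^2 = ∫_0^L u(x)^2 dx + ∫_0^L u'(x)^2 dx.
Compute u'(x) = 3*x**2 + 2*x - 1.
Then u(x)^2 = x**6 + 2*x**5 - x**4 - 8*x**3 - 5*x**2 + 6*x + 9 and u'(x)^2 = 9*x**4 + 12*x**3 - 2*x**2 - 4*x + 1.
Integrate each monomial from 0 to 1 using ∫_0^1 c·x^n dx = c·1^(n+1)/(n+1):
  ∫_0^1 u(x)^2 dx = ∫_0^1 (x^6 + 2*x^5 - x^4 - 8*x^3 - 5*x^2 + 6*x + 9) dx. Term by term:
    ∫_0^1 x^6 dx = 1/7;  ∫_0^1 2*x^5 dx = 1/3;  ∫_0^1 -x^4 dx = -1/5;
    ∫_0^1 -8*x^3 dx = -2;  ∫_0^1 -5*x^2 dx = -5/3;  ∫_0^1 6*x dx = 3;
    ∫_0^1 9 dx = 9.
  Sum: 1/7 + 1/3 − 1/5 − 2 − 5/3 + 3 + 9 = 904/105.
  ∫_0^1 u'(x)^2 dx = ∫_0^1 (9*x^4 + 12*x^3 - 2*x^2 - 4*x + 1) dx. Term by term:
    ∫_0^1 9*x^4 dx = 9/5;  ∫_0^1 12*x^3 dx = 3;  ∫_0^1 -2*x^2 dx = -2/3;
    ∫_0^1 -4*x dx = -2;  ∫_0^1 1 dx = 1.
  Sum: 9/5 + 3 − 2/3 − 2 + 1 = 47/15.
Adding: ||u||_{H^1}^2 = 904/105 + 47/15 = 411/35.


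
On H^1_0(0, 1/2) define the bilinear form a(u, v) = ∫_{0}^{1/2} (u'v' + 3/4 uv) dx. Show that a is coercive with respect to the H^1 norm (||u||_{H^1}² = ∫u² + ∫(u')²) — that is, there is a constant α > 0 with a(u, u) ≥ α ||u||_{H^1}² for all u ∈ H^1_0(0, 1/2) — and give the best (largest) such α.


α = (3 + 16*π^2)/(4*(1 + 4*π^2))

Coercivity of a(·,·) on H^1_0(0, 1/2) means a(u, u) ≥ α ||u||_{H^1}² for every u ∈ H^1_0.
The interval has length L = 1/2, and Poincaré/coercivity depend only on L. Here a(u, u) = ∫(u')² + (3/4)·∫u².
Here 0 < c = 3/4 < 1. The condition a(u,u) ≥ α||u||_{H^1}² reads (1−α)∫(u')² ≥ (α−c)∫u². Any admissible α is ≤ 1 (rapidly oscillating u have ∫u²/∫(u')² → 0), and α = 1 would force 0 ≥ (1−c)∫u², impossible since c < 1; so 1−α > 0. By the sharp Poincaré inequality on H^1_0 of an interval of length L, ∫(u')² ≥ (π/L)²∫u² with equality for the first sine mode sin(π(x−x₀)/L) (x₀ the left endpoint), so the inequality holds for all u iff (1−α)(π/L)² ≥ α − c, i.e. α ≤ ((π/L)² + c)/((π/L)² + 1) = (1 + c(L/π)²)/(1 + (L/π)²). With (π/L)² = 4*π^2 and c = 3/4, the largest admissible constant is α = ((π/L)² + c)/((π/L)² + 1).
Simplifying, α = (3 + 16*π^2)/(4*(1 + 4*π^2)).
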